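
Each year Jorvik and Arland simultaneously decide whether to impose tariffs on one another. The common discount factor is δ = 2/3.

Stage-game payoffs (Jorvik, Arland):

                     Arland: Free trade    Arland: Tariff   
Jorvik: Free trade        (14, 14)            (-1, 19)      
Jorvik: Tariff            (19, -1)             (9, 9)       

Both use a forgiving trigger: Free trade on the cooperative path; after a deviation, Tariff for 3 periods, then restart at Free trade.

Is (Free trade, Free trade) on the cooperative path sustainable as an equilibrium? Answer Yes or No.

Yes

Comparing payoff streams over the 4 periods until play realigns: cooperate → 14(1+δ+…+δ^3); deviate → 19 + 9(δ+…+δ^3).
Cooperation is sustained iff (14−9)(δ+…+δ^3) ≥ 19−14.
δ+…+δ^3 = 2/3·(1−(2/3)^3)/(1−2/3) = 1.4074, and (19−14)/(14−9) = 1.0000.
1.4074 ≥ 1.0000, so cooperation is sustainable.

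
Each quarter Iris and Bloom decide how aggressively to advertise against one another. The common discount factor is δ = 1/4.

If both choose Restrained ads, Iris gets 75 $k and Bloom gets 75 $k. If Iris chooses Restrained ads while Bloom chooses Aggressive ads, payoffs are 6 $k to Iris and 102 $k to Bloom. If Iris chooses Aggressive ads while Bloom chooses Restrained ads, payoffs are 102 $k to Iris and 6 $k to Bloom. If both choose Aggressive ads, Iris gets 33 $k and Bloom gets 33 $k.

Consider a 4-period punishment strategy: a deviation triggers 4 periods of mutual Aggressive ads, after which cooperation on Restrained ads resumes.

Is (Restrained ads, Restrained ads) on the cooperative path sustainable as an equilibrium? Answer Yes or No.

IC: δ+…+δ^4 ≥ (102−75)/(75−33) = 9/14.
At δ = 1/4: partial sum = 0.3320 < 0.6429. Cooperation not sustainable.

No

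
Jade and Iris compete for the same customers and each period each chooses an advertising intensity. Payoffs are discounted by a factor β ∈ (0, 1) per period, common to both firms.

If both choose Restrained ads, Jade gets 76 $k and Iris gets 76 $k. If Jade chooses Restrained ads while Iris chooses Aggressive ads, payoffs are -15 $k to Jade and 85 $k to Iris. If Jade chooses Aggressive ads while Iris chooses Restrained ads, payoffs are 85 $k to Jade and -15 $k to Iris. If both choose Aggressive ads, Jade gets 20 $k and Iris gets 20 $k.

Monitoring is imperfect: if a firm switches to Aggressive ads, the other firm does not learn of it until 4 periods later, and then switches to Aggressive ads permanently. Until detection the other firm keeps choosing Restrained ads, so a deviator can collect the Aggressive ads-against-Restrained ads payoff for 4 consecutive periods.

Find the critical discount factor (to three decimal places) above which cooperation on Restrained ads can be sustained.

0.610

Deviating for the 4 undetected periods gains 85−76 = 9 per period over cooperation, then loses 76−20 = 56 per period forever once punishment starts.
Gain: 9(1 + β + … + β^3); loss: 56·β^4/(1−β).
No profitable deviation ⇔ 9(1−β^4) ≤ 56·β^4, i.e. β^4 ≥ 9/(9+56) = 9/65.
Hence β ≥ (9/65)^(1/4) ≈ 0.610.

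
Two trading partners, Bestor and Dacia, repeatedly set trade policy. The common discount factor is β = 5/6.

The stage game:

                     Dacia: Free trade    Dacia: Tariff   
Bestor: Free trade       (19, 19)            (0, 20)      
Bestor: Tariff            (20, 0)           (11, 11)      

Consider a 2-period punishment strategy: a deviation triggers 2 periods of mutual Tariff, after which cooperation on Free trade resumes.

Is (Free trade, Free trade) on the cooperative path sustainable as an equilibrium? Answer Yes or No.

IC: β+…+β^2 ≥ (20−19)/(19−11) = 1/8.
At β = 5/6: partial sum = 1.5278 ≥ 0.1250. Cooperation sustainable.

Yes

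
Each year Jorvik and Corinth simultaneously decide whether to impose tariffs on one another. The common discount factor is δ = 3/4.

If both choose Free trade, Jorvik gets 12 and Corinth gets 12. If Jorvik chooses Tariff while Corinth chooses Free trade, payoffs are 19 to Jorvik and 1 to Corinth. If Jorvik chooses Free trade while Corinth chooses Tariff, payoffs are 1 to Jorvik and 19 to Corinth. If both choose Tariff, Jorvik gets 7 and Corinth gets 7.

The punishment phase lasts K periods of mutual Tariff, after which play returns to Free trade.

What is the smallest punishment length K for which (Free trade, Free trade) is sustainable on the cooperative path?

IC: δ(1−δ^K)/(1−δ) ≥ (19−12)/(12−7) = 7/5.
With δ = 3/4: need 1 − δ^K ≥ 7/5·(1−3/4)/(3/4), i.e. δ^K ≤ 0.5333.
Since (3/4)^2 = 0.5625 and (3/4)^3 = 0.4219, the smallest such K is 3.

3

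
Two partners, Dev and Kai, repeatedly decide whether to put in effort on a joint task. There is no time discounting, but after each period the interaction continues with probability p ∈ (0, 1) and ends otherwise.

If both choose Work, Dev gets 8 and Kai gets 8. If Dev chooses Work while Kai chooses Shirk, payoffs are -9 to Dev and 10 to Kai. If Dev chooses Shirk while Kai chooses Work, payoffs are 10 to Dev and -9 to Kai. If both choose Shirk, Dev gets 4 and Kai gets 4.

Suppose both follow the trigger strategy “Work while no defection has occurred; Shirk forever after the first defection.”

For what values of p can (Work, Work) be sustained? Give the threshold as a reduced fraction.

1/3

With no time discounting, the continuation probability p plays the role of the discount factor.
Grim-trigger IC: 8/(1−p) ≥ 10 + 4p/(1−p) ⇒ p ≥ (10−8)/(10−4) = 1/3.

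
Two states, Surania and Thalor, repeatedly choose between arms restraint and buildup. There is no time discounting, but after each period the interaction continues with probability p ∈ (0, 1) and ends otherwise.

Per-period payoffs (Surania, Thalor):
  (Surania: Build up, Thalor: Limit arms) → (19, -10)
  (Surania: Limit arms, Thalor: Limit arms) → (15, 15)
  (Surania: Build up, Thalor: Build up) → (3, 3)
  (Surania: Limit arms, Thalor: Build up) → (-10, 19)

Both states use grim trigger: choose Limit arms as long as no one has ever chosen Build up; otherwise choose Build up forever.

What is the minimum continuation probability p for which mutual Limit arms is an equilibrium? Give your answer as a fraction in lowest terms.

Expected cooperation value is 15 + p·15 + p²·15 + … = 15/(1−p); deviation gives 19 + p·3/(1−p).
15 ≥ 19(1−p) + 3p ⇒ 16p ≥ 4 ⇒ p ≥ 4/16 = 1/4.

1/4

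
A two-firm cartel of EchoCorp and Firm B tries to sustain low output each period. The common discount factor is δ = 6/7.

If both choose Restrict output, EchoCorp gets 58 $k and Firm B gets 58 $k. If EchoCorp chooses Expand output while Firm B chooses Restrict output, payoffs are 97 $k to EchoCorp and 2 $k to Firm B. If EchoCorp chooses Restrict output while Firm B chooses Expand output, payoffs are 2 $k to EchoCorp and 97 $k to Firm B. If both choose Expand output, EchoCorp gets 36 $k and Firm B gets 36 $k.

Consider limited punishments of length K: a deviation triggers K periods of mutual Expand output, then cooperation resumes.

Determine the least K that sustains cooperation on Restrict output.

3

Need Σ_{k=1}^{K} δ^k ≥ (97−58)/(58−36) = 1.7727 at δ = 6/7.
At K = 2 the sum is 1.5918 < 1.7727; at K = 3 it is 2.2216 ≥ 1.7727.
So the minimum punishment length is K = 3.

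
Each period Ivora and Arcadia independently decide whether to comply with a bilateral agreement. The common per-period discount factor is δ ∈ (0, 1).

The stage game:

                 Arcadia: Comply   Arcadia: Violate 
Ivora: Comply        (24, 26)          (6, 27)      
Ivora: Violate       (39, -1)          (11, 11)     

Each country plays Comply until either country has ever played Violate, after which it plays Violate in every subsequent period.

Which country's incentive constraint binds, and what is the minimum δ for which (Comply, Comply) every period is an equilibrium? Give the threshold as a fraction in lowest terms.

Ivora; δ ≥ 15/28

For Ivora: deviation gain 39−24 = 15, per-period punishment loss 24−11 = 13. IC gives δ ≥ 15/28.
For Arcadia: gain 1, loss 15 per period, so δ ≥ 1/16.
The tighter constraint is Ivora's, so cooperation needs δ ≥ 15/28.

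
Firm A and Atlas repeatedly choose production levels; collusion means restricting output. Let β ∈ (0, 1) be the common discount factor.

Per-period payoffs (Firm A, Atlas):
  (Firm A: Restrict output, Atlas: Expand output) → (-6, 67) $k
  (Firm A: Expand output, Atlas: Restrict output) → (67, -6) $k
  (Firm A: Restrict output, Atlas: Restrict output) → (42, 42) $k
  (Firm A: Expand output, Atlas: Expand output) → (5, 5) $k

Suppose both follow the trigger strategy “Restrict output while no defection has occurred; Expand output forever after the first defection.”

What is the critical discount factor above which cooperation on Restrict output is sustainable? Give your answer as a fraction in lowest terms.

One-period gain from deviating is 67 − 42 = 25. The loss is 42 − 5 = 37 in every subsequent period, with present value 37·β/(1−β).
Deviation is unprofitable when 37·β/(1−β) ≥ 25, i.e. β/(1−β) ≥ 25/37.
Equivalently β ≥ 25/(25+37) = 25/62.

25/62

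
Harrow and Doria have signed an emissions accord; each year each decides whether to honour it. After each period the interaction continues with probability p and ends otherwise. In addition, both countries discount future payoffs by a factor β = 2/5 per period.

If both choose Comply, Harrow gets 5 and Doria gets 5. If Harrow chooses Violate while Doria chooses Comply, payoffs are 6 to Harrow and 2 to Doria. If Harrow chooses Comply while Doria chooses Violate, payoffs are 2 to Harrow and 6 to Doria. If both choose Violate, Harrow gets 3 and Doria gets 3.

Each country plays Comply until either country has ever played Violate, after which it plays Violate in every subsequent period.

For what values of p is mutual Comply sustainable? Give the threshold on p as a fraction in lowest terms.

5/6

Expected continuation weight on next period's payoff is β·p = 2/5·p, which plays the role of the discount factor.
Cooperation requires 2/5·p ≥ (6−5)/(6−3) = 1/3, hence p ≥ 5/6.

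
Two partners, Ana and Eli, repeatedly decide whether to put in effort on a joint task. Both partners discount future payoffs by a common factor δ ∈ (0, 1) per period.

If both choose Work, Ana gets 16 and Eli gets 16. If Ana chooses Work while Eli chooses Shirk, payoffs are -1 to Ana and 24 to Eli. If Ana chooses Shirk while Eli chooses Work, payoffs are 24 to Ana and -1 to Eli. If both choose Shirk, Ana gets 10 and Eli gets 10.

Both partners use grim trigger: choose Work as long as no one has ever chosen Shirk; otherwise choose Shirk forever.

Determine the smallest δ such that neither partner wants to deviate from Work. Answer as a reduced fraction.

Under grim trigger the critical discount factor is (T−C)/(T−P) with T = 24, C = 16, P = 10.
δ* = (24−16)/(24−10) = 8/14 = 4/7.

4/7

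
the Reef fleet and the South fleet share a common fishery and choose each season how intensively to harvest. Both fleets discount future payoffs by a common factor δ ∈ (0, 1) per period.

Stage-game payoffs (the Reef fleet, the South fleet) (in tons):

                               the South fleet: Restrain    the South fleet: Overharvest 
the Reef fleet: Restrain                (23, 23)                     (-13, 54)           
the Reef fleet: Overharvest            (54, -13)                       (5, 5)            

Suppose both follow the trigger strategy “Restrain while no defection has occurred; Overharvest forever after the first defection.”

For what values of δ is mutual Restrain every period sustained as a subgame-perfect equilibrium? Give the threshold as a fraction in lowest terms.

31/49

Under grim trigger the critical discount factor is (T−C)/(T−P) with T = 54, C = 23, P = 5.
δ* = (54−23)/(54−5) = 31/49.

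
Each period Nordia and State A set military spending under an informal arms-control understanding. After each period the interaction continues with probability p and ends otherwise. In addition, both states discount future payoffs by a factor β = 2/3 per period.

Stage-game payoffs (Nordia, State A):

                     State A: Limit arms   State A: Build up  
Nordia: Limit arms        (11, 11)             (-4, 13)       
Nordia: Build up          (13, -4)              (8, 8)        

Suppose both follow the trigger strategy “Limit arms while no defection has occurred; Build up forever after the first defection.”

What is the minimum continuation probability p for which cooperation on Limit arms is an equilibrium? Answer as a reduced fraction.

With continuation probability p and discount β, the effective per-period discount factor is βp.
Grim-trigger IC: βp ≥ (13−11)/(13−8) = 2/5.
So p ≥ (2/5)/(2/3) = 3/5.

3/5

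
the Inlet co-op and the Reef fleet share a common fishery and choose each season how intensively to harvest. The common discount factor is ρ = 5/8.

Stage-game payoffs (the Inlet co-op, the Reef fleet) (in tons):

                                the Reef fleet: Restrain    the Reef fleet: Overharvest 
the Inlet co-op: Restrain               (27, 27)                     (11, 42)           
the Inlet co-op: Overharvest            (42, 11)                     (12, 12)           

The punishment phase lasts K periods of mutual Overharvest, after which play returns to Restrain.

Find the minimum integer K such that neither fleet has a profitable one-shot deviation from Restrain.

No profitable deviation requires (27−12)(ρ+…+ρ^K) ≥ 42−27, i.e. ρ+…+ρ^K ≥ 1 ≈ 1.0000.
With ρ = 5/8, the partial sums are K=1: 0.6250, K=2: 1.0156.
K = 2 is the first length at which the sum reaches 1.0000.

2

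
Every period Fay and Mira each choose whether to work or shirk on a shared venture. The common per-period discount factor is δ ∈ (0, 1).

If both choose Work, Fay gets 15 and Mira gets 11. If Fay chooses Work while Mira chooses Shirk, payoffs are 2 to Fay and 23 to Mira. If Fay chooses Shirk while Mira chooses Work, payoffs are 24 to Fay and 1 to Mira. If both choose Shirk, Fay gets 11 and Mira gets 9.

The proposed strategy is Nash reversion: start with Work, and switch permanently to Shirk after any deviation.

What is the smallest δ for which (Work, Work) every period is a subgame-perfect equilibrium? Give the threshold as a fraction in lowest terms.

6/7

Fay's threshold: (24−15)/(24−11) = 9/13.
Mira's threshold: (23−11)/(23−9) = 6/7.
9/13 < 6/7, so Mira binds and δ* = 6/7.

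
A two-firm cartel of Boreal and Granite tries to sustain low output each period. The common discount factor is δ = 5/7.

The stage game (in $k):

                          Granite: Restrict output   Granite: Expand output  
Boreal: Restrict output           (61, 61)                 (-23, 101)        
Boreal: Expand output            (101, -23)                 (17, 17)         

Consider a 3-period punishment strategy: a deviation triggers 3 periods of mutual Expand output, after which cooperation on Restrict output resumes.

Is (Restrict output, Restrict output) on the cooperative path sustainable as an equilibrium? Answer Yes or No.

IC: δ+…+δ^3 ≥ (101−61)/(61−17) = 10/11.
At δ = 5/7: partial sum = 1.5889 ≥ 0.9091. Cooperation sustainable.

Yes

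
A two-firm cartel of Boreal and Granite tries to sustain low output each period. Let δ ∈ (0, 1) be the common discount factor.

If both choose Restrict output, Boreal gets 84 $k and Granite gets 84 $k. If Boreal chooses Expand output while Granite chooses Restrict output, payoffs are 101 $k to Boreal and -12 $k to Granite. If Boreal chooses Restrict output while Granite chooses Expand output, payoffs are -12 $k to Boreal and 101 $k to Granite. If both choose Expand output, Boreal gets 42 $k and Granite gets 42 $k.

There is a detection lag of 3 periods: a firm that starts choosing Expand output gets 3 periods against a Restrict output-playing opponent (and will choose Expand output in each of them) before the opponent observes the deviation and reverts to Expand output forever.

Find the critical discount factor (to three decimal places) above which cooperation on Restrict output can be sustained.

The best deviation is to choose Expand output for all 3 undetected periods, earning 101 each, then 42 forever once detected.
Deviation value: 101(1−δ^3)/(1−δ) + 42δ^3/(1−δ); cooperation value: 84/(1−δ).
IC: 84 ≥ 101(1−δ^3) + 42δ^3 = 101 − 59δ^3.
So δ^3 ≥ 17/59, giving δ ≥ (17/59)^(1/3) ≈ 0.660.

0.660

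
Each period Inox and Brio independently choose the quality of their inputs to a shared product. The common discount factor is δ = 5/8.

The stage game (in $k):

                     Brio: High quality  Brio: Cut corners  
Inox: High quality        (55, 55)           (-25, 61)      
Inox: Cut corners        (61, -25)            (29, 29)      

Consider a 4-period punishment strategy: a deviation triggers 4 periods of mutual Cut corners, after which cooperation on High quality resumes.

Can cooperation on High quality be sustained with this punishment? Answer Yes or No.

IC: δ+…+δ^4 ≥ (61−55)/(55−29) = 3/13.
At δ = 5/8: partial sum = 1.4124 ≥ 0.2308. Cooperation sustainable.

Yes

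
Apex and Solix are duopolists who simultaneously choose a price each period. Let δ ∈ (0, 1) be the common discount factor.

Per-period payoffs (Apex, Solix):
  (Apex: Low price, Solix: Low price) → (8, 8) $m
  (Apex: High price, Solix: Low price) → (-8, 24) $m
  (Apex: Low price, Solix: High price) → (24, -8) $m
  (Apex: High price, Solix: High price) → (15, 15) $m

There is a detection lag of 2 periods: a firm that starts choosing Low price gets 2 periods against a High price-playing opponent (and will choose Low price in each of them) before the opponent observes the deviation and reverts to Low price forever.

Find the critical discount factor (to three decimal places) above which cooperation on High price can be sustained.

A deviator earns 24 for 2 periods, then 8 forever; cooperating earns 15 forever. Multiplying the IC by (1−δ):
15 ≥ 24(1−δ^2) + 8δ^2, so 16·δ^2 ≥ 9 and δ^2 ≥ 9/16.
δ ≥ (9/16)^(1/2) ≈ 0.750.

0.750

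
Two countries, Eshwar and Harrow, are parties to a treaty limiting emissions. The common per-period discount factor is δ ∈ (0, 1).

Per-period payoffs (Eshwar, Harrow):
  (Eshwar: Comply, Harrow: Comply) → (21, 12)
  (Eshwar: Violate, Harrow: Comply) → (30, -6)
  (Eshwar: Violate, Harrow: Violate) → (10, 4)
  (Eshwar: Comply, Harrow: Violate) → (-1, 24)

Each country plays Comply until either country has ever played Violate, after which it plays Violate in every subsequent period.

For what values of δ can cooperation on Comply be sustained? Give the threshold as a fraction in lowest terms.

For Eshwar: deviation gain 30−21 = 9, per-period punishment loss 21−10 = 11. IC gives δ ≥ 9/20.
For Harrow: gain 12, loss 8 per period, so δ ≥ 12/20 = 3/5.
The tighter constraint is Harrow's, so cooperation needs δ ≥ 3/5.

3/5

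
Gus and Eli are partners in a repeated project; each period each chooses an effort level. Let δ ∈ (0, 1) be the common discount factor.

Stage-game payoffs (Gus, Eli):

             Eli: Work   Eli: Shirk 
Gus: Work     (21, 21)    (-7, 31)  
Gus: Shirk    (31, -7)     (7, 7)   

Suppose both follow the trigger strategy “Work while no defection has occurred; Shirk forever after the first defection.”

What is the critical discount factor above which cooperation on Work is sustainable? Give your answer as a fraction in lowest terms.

One-period gain from deviating is 31 − 21 = 10. The loss is 21 − 7 = 14 in every subsequent period, with present value 14·δ/(1−δ).
Deviation is unprofitable when 14·δ/(1−δ) ≥ 10, i.e. δ/(1−δ) ≥ 5/7.
Equivalently δ ≥ 10/(10+14) = 5/12.

5/12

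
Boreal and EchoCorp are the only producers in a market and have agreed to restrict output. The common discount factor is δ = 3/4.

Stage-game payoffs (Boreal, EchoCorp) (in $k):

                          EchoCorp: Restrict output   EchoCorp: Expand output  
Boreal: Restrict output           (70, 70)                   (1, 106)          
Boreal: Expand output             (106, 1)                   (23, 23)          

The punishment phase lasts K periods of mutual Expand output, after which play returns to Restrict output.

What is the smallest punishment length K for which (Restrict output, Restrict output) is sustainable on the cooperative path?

2

No profitable deviation requires (70−23)(δ+…+δ^K) ≥ 106−70, i.e. δ+…+δ^K ≥ 36/47 ≈ 0.7660.
With δ = 3/4, the partial sums are K=1: 0.7500, K=2: 1.3125.
K = 2 is the first length at which the sum reaches 0.7660.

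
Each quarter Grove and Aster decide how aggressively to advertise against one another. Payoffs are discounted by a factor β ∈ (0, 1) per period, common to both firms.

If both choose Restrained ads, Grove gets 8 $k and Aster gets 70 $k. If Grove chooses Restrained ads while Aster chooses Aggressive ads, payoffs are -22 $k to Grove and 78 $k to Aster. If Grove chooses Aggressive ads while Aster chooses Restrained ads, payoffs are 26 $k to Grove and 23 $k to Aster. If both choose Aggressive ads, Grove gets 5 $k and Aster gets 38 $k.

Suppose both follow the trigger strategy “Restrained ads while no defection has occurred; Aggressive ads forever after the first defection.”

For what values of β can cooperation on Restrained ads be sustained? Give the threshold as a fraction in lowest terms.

6/7

For Grove: deviation gain 26−8 = 18, per-period punishment loss 8−5 = 3. IC gives β ≥ 18/21 = 6/7.
For Aster: gain 8, loss 32 per period, so β ≥ 8/40 = 1/5.
The tighter constraint is Grove's, so cooperation needs β ≥ 6/7.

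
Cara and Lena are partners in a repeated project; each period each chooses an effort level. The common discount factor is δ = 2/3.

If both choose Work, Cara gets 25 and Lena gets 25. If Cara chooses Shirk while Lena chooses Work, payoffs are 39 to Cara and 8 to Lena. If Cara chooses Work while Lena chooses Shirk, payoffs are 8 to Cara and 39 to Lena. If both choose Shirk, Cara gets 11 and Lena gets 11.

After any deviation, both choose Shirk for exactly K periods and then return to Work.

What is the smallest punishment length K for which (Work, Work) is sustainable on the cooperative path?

Need Σ_{k=1}^{K} δ^k ≥ (39−25)/(25−11) = 1.0000 at δ = 2/3.
At K = 1 the sum is 0.6667 < 1.0000; at K = 2 it is 1.1111 ≥ 1.0000.
So the minimum punishment length is K = 2.

2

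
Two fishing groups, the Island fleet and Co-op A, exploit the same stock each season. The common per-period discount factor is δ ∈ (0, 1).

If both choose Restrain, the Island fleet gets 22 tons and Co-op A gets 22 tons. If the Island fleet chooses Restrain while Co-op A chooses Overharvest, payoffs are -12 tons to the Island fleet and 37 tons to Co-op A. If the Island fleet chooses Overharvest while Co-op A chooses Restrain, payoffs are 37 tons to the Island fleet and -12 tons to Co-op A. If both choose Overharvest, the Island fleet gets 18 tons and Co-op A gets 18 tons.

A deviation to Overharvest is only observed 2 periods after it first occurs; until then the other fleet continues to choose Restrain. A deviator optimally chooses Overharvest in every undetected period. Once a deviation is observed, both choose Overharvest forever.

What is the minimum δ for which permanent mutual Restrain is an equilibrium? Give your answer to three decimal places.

Deviating for the 2 undetected periods gains 37−22 = 15 per period over cooperation, then loses 22−18 = 4 per period forever once punishment starts.
Gain: 15(1 + δ + … + δ^1); loss: 4·δ^2/(1−δ).
No profitable deviation ⇔ 15(1−δ^2) ≤ 4·δ^2, i.e. δ^2 ≥ 15/(15+4) = 15/19.
Hence δ ≥ (15/19)^(1/2) ≈ 0.889.

0.889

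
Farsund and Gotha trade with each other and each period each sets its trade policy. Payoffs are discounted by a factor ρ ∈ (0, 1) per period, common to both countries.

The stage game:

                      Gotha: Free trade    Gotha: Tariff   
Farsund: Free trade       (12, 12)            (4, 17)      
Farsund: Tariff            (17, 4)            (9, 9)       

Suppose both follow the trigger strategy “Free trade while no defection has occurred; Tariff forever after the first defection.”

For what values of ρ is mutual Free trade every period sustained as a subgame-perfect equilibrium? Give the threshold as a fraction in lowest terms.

5/8

12/(1−ρ) ≥ 17 + 9ρ/(1−ρ)
12 ≥ 17 − 8ρ
ρ ≥ 5/8.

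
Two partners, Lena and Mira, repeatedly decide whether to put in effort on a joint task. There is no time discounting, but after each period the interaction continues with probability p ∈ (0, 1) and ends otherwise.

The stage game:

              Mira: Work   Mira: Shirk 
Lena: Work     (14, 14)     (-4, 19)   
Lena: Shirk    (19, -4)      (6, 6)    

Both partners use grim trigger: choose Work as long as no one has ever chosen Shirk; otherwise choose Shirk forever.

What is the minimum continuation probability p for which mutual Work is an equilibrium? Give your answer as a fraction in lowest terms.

5/13

Expected cooperation value is 14 + p·14 + p²·14 + … = 14/(1−p); deviation gives 19 + p·6/(1−p).
14 ≥ 19(1−p) + 6p ⇒ 13p ≥ 5 ⇒ p ≥ 5/13.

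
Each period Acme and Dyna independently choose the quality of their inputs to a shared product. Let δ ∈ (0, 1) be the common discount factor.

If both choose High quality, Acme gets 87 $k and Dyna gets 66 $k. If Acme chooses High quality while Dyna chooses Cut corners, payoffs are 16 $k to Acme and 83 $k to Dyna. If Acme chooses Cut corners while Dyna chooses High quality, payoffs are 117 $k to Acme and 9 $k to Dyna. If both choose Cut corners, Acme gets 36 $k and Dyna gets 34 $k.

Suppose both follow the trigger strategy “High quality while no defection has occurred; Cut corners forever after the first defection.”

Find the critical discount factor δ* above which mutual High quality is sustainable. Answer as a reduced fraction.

10/27

Acme: cooperation gives 87 each period; deviation gives 117 once then 36 forever.
  87/(1−δ) ≥ 117 + 36δ/(1−δ) ⇒ δ ≥ 30/81 = 10/27.
Dyna: cooperation gives 66 each period; deviation gives 83 once then 34 forever.
  δ ≥ 17/49.
Both must hold, so the binding constraint is Acme's: δ ≥ 10/27.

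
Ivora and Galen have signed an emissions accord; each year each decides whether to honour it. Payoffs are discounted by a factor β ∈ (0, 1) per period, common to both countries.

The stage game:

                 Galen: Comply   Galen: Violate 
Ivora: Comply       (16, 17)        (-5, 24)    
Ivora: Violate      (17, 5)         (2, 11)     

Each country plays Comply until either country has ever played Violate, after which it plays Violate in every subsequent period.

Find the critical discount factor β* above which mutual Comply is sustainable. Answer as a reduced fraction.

Ivora's threshold: (17−16)/(17−2) = 1/15.
Galen's threshold: (24−17)/(24−11) = 7/13.
1/15 < 7/13, so Galen binds and β* = 7/13.

7/13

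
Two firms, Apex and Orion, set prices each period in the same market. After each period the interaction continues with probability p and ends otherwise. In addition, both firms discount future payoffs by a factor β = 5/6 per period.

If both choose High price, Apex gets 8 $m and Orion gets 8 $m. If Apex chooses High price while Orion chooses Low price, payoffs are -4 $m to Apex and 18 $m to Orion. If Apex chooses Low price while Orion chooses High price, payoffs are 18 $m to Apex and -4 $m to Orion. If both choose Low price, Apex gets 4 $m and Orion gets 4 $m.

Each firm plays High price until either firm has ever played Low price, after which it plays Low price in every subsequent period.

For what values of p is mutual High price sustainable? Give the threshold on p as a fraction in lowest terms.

With continuation probability p and discount β, the effective per-period discount factor is βp.
Grim-trigger IC: βp ≥ (18−8)/(18−4) = 5/7.
So p ≥ (5/7)/(5/6) = 6/7.

6/7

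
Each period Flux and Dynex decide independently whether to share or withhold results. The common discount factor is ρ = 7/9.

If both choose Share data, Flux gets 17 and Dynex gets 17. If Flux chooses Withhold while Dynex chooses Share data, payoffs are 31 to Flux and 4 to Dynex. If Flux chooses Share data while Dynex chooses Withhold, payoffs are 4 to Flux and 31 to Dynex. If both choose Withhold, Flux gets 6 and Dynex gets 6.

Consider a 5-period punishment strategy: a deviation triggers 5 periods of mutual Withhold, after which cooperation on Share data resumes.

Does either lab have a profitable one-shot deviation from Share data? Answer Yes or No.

IC: ρ+…+ρ^5 ≥ (31−17)/(17−6) = 14/11.
At ρ = 7/9: partial sum = 2.5038 ≥ 1.2727. Cooperation sustainable.

No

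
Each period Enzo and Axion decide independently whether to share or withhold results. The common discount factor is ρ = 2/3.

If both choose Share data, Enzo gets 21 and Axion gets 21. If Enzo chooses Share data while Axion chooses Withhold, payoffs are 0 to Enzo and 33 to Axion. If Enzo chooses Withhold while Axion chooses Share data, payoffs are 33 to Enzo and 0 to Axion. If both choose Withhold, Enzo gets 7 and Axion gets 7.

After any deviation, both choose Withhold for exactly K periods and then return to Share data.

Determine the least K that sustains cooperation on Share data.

IC: ρ(1−ρ^K)/(1−ρ) ≥ (33−21)/(21−7) = 6/7.
With ρ = 2/3: need 1 − ρ^K ≥ 6/7·(1−2/3)/(2/3), i.e. ρ^K ≤ 0.5714.
Since (2/3)^1 = 0.6667 and (2/3)^2 = 0.4444, the smallest such K is 2.

2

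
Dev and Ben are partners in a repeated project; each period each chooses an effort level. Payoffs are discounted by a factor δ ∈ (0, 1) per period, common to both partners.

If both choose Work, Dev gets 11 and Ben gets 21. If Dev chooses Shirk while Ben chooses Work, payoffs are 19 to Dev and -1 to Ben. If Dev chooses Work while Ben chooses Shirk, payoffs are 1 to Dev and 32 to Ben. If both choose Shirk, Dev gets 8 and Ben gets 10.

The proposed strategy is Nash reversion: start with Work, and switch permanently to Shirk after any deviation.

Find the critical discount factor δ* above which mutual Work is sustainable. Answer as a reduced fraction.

Dev's threshold: (19−11)/(19−8) = 8/11.
Ben's threshold: (32−21)/(32−10) = 1/2.
8/11 > 1/2, so Dev binds and δ* = 8/11.

8/11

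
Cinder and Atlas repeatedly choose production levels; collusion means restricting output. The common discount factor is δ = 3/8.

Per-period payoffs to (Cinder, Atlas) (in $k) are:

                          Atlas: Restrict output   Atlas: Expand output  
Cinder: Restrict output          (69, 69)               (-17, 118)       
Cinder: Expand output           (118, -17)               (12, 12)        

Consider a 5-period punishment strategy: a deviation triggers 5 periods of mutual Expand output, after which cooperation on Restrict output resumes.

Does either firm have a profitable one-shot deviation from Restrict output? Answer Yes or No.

Yes

IC: δ+…+δ^5 ≥ (118−69)/(69−12) = 49/57.
At δ = 3/8: partial sum = 0.5956 < 0.8596. Cooperation not sustainable.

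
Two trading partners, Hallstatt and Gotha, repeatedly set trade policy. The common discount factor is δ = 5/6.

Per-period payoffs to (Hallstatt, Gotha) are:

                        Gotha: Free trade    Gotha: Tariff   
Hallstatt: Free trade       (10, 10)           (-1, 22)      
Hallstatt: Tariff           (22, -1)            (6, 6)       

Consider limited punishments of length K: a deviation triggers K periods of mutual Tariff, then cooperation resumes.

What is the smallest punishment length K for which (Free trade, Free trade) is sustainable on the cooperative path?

IC: δ(1−δ^K)/(1−δ) ≥ (22−10)/(10−6) = 3.
With δ = 5/6: need 1 − δ^K ≥ 3·(1−5/6)/(5/6), i.e. δ^K ≤ 0.4000.
Since (5/6)^5 = 0.4019 and (5/6)^6 = 0.3349, the smallest such K is 6.

6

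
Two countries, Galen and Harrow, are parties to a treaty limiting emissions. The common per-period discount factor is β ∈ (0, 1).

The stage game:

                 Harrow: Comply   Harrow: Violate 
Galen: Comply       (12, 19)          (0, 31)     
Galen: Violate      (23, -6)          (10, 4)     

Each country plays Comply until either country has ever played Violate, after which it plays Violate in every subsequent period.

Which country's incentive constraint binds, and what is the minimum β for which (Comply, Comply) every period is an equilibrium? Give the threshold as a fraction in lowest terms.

Galen: cooperation gives 12 each period; deviation gives 23 once then 10 forever.
  12/(1−β) ≥ 23 + 10β/(1−β) ⇒ β ≥ 11/13.
Harrow: cooperation gives 19 each period; deviation gives 31 once then 4 forever.
  β ≥ 12/27 = 4/9.
Both must hold, so the binding constraint is Galen's: β ≥ 11/13.

Galen; β ≥ 11/13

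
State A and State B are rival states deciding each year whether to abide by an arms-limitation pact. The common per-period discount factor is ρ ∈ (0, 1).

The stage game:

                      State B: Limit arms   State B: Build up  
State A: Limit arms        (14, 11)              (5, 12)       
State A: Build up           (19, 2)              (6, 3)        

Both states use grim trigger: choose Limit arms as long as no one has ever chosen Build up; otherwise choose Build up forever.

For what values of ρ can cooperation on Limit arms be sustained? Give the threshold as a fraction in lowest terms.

State A: cooperation gives 14 each period; deviation gives 19 once then 6 forever.
  14/(1−ρ) ≥ 19 + 6ρ/(1−ρ) ⇒ ρ ≥ 5/13.
State B: cooperation gives 11 each period; deviation gives 12 once then 3 forever.
  ρ ≥ 1/9.
Both must hold, so the binding constraint is State A's: ρ ≥ 5/13.

5/13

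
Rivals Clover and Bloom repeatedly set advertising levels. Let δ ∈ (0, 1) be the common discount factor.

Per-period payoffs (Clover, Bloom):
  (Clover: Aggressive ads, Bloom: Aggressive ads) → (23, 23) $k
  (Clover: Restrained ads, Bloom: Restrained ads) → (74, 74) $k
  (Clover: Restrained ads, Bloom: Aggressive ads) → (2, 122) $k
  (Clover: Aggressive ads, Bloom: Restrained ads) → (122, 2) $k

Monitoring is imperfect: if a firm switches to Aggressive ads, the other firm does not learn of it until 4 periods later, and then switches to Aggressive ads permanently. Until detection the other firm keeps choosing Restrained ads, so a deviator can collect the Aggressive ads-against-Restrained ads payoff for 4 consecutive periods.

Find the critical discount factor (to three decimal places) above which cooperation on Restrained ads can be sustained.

The best deviation is to choose Aggressive ads for all 4 undetected periods, earning 122 each, then 23 forever once detected.
Deviation value: 122(1−δ^4)/(1−δ) + 23δ^4/(1−δ); cooperation value: 74/(1−δ).
IC: 74 ≥ 122(1−δ^4) + 23δ^4 = 122 − 99δ^4.
So δ^4 ≥ 48/99 = 16/33, giving δ ≥ (16/33)^(1/4) ≈ 0.834.

0.834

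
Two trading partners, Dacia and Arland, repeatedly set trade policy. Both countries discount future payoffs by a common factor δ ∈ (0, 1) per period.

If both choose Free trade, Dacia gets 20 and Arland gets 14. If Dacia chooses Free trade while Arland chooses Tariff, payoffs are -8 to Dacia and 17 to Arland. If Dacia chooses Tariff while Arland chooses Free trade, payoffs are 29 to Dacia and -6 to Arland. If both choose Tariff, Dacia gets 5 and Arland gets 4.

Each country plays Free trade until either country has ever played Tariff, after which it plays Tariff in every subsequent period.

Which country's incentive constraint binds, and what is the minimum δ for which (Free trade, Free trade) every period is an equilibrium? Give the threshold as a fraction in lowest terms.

Dacia; δ ≥ 3/8

Dacia: cooperation gives 20 each period; deviation gives 29 once then 5 forever.
  20/(1−δ) ≥ 29 + 5δ/(1−δ) ⇒ δ ≥ 9/24 = 3/8.
Arland: cooperation gives 14 each period; deviation gives 17 once then 4 forever.
  δ ≥ 3/13.
Both must hold, so the binding constraint is Dacia's: δ ≥ 3/8.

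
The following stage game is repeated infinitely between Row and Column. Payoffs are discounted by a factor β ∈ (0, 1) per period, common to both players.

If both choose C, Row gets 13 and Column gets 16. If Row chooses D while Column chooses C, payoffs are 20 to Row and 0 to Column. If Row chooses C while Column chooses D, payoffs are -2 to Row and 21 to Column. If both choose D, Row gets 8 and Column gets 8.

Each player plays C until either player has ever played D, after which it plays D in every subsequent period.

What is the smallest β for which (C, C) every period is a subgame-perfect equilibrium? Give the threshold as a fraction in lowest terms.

Row's threshold: (20−13)/(20−8) = 7/12.
Column's threshold: (21−16)/(21−8) = 5/13.
7/12 > 5/13, so Row binds and β* = 7/12.

7/12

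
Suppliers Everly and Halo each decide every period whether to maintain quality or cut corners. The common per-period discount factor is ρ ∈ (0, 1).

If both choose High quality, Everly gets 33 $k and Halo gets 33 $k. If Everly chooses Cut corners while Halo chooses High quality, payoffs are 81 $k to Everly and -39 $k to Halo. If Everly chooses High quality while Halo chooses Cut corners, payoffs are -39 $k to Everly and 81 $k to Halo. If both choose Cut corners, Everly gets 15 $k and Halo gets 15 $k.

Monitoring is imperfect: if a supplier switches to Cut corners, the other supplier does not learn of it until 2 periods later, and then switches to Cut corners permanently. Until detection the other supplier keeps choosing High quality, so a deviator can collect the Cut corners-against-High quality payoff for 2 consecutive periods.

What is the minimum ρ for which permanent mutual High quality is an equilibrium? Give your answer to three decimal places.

A deviator earns 81 for 2 periods, then 15 forever; cooperating earns 33 forever. Multiplying the IC by (1−ρ):
33 ≥ 81(1−ρ^2) + 15ρ^2, so 66·ρ^2 ≥ 48 and ρ^2 ≥ 8/11.
ρ ≥ (8/11)^(1/2) ≈ 0.853.

0.853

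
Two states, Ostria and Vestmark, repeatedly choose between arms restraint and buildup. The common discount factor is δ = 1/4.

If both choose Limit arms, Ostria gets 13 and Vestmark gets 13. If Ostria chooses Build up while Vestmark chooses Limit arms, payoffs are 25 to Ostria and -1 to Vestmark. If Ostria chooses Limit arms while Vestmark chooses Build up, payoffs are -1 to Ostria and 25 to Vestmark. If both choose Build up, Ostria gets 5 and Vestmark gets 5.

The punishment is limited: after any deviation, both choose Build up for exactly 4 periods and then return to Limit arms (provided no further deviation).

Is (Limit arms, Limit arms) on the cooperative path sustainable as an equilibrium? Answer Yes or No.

IC: δ+…+δ^4 ≥ (25−13)/(13−5) = 3/2.
At δ = 1/4: partial sum = 0.3320 < 1.5000. Cooperation not sustainable.

No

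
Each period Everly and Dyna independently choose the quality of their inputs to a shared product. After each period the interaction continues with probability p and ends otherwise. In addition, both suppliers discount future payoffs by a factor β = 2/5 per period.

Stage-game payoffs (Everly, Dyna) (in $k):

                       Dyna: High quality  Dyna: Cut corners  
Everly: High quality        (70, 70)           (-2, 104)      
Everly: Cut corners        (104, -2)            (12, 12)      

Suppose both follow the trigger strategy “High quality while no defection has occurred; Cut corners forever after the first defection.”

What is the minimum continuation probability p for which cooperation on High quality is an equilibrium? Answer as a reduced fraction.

85/92

With continuation probability p and discount β, the effective per-period discount factor is βp.
Grim-trigger IC: βp ≥ (104−70)/(104−12) = 17/46.
So p ≥ (17/46)/(2/5) = 85/92.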